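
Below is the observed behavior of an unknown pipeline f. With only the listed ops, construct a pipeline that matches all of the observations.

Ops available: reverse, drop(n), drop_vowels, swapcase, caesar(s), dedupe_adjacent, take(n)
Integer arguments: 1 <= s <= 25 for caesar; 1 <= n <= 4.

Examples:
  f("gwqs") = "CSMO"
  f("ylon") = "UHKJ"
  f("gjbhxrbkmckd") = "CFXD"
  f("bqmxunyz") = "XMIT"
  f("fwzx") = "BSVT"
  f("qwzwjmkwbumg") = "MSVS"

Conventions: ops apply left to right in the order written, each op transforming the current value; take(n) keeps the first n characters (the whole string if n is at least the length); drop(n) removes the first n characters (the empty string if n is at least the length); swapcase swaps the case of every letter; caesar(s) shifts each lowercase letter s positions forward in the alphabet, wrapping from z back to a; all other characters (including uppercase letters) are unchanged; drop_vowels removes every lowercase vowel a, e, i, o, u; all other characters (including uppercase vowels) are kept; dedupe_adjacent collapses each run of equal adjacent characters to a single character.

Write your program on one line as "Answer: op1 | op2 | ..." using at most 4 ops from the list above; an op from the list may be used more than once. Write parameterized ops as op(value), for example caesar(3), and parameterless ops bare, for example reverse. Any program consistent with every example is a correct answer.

take(4) | caesar(22) | swapcase

Check, running the answer program on each example:
  "gwqs" -> "gwqs" -> "csmo" -> "CSMO"
  "ylon" -> "ylon" -> "uhkj" -> "UHKJ"
  "gjbhxrbkmckd" -> "gjbh" -> "cfxd" -> "CFXD"
  "bqmxunyz" -> "bqmx" -> "xmit" -> "XMIT"
  "fwzx" -> "fwzx" -> "bsvt" -> "BSVT"
  "qwzwjmkwbumg" -> "qwzw" -> "msvs" -> "MSVS"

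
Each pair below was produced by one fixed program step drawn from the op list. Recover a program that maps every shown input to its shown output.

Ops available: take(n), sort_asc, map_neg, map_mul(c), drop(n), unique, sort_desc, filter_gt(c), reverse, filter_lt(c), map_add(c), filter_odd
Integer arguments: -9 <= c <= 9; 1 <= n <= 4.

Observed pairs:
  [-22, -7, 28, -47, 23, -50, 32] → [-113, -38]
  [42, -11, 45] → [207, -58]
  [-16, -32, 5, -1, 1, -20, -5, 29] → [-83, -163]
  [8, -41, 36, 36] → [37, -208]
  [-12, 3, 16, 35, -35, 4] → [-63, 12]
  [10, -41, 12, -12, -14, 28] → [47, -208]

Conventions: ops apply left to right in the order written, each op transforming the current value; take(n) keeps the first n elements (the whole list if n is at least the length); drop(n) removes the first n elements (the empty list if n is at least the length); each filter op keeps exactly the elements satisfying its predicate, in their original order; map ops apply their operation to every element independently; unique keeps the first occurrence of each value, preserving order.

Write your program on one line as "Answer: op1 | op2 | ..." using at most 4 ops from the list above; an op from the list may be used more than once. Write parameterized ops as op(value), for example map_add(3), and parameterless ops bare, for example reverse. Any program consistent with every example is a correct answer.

map_mul(5) | map_add(-3) | take(2)

Check, running the answer program on each example:
  [-22, -7, 28, -47, 23, -50, 32] -> [-110, -35, 140, -235, 115, -250, 160] -> [-113, -38, 137, -238, 112, -253, 157] -> [-113, -38]
  [42, -11, 45] -> [210, -55, 225] -> [207, -58, 222] -> [207, -58]
  [-16, -32, 5, -1, 1, -20, -5, 29] -> [-80, -160, 25, -5, 5, -100, -25, 145] -> [-83, -163, 22, -8, 2, -103, -28, 142] -> [-83, -163]
  [8, -41, 36, 36] -> [40, -205, 180, 180] -> [37, -208, 177, 177] -> [37, -208]
  [-12, 3, 16, 35, -35, 4] -> [-60, 15, 80, 175, -175, 20] -> [-63, 12, 77, 172, -178, 17] -> [-63, 12]
  [10, -41, 12, -12, -14, 28] -> [50, -205, 60, -60, -70, 140] -> [47, -208, 57, -63, -73, 137] -> [47, -208]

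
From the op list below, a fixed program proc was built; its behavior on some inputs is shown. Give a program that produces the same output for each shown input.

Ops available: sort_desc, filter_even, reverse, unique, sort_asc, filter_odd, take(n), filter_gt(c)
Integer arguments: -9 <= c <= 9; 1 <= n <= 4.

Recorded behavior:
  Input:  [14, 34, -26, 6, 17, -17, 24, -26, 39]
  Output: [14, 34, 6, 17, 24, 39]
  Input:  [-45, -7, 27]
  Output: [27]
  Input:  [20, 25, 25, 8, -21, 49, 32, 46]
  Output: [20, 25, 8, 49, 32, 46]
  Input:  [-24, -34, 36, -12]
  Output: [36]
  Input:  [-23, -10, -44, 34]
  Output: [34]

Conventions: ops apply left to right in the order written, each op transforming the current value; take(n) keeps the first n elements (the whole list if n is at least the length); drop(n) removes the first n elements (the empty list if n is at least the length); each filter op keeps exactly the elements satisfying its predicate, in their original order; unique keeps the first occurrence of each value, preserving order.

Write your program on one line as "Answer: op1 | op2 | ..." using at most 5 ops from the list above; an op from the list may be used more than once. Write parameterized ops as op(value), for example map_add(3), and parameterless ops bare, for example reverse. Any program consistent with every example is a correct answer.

reverse | filter_gt(-5) | unique | reverse

Check, running the answer program on each example:
  [14, 34, -26, 6, 17, -17, 24, -26, 39] -> [39, -26, 24, -17, 17, 6, -26, 34, 14] -> [39, 24, 17, 6, 34, 14] -> [39, 24, 17, 6, 34, 14] -> [14, 34, 6, 17, 24, 39]
  [-45, -7, 27] -> [27, -7, -45] -> [27] -> [27] -> [27]
  [20, 25, 25, 8, -21, 49, 32, 46] -> [46, 32, 49, -21, 8, 25, 25, 20] -> [46, 32, 49, 8, 25, 25, 20] -> [46, 32, 49, 8, 25, 20] -> [20, 25, 8, 49, 32, 46]
  [-24, -34, 36, -12] -> [-12, 36, -34, -24] -> [36] -> [36] -> [36]
  [-23, -10, -44, 34] -> [34, -44, -10, -23] -> [34] -> [34] -> [34]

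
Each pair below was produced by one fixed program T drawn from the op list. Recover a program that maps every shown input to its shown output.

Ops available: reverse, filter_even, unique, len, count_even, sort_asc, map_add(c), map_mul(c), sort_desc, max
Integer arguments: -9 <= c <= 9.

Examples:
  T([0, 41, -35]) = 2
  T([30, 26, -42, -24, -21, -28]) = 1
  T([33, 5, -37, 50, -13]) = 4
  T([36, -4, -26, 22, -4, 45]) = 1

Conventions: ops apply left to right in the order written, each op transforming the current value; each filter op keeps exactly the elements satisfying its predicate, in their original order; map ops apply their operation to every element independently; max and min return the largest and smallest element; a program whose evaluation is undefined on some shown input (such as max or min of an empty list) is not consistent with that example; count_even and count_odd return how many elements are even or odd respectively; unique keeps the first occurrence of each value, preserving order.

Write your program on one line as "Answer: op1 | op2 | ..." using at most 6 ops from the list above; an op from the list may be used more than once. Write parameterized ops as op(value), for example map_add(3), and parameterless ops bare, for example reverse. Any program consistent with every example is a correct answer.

map_add(-9) | sort_asc | map_add(8) | filter_even | count_even

Check, running the answer program on each example:
  [0, 41, -35] -> [-9, 32, -44] -> [-44, -9, 32] -> [-36, -1, 40] -> [-36, 40] -> 2
  [30, 26, -42, -24, -21, -28] -> [21, 17, -51, -33, -30, -37] -> [-51, -37, -33, -30, 17, 21] -> [-43, -29, -25, -22, 25, 29] -> [-22] -> 1
  [33, 5, -37, 50, -13] -> [24, -4, -46, 41, -22] -> [-46, -22, -4, 24, 41] -> [-38, -14, 4, 32, 49] -> [-38, -14, 4, 32] -> 4
  [36, -4, -26, 22, -4, 45] -> [27, -13, -35, 13, -13, 36] -> [-35, -13, -13, 13, 27, 36] -> [-27, -5, -5, 21, 35, 44] -> [44] -> 1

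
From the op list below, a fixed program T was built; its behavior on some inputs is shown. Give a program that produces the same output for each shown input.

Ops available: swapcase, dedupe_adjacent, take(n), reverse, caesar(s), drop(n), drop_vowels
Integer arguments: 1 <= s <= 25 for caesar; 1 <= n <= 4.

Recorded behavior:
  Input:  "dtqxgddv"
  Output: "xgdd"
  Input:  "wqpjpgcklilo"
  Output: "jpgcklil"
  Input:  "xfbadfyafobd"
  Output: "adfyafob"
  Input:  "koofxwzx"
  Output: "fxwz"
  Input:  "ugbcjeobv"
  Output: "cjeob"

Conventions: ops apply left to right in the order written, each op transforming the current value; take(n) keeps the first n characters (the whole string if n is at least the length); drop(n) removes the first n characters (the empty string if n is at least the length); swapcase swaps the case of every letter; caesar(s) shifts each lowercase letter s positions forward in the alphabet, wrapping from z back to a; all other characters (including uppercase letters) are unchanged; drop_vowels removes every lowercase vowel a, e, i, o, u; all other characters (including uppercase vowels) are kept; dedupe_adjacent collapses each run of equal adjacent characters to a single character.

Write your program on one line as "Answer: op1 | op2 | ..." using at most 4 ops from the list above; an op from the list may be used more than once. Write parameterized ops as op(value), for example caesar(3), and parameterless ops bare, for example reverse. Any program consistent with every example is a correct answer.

reverse | drop(1) | reverse | drop(3)

Check, running the answer program on each example:
  "dtqxgddv" -> "vddgxqtd" -> "ddgxqtd" -> "dtqxgdd" -> "xgdd"
  "wqpjpgcklilo" -> "olilkcgpjpqw" -> "lilkcgpjpqw" -> "wqpjpgcklil" -> "jpgcklil"
  "xfbadfyafobd" -> "dbofayfdabfx" -> "bofayfdabfx" -> "xfbadfyafob" -> "adfyafob"
  "koofxwzx" -> "xzwxfook" -> "zwxfook" -> "koofxwz" -> "fxwz"
  "ugbcjeobv" -> "vboejcbgu" -> "boejcbgu" -> "ugbcjeob" -> "cjeob"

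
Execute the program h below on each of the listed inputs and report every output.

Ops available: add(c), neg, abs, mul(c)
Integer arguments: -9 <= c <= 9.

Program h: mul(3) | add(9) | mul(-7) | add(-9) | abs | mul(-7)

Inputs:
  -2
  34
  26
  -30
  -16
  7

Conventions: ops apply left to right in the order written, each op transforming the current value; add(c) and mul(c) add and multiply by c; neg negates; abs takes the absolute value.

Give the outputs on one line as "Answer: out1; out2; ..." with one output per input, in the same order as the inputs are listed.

-210; -5502; -4326; -3906; -1848; -1533

Execution, op by op:
  -2 -> -6 -> 3 -> -21 -> -30 -> 30 -> -210
  34 -> 102 -> 111 -> -777 -> -786 -> 786 -> -5502
  26 -> 78 -> 87 -> -609 -> -618 -> 618 -> -4326
  -30 -> -90 -> -81 -> 567 -> 558 -> 558 -> -3906
  -16 -> -48 -> -39 -> 273 -> 264 -> 264 -> -1848
  7 -> 21 -> 30 -> -210 -> -219 -> 219 -> -1533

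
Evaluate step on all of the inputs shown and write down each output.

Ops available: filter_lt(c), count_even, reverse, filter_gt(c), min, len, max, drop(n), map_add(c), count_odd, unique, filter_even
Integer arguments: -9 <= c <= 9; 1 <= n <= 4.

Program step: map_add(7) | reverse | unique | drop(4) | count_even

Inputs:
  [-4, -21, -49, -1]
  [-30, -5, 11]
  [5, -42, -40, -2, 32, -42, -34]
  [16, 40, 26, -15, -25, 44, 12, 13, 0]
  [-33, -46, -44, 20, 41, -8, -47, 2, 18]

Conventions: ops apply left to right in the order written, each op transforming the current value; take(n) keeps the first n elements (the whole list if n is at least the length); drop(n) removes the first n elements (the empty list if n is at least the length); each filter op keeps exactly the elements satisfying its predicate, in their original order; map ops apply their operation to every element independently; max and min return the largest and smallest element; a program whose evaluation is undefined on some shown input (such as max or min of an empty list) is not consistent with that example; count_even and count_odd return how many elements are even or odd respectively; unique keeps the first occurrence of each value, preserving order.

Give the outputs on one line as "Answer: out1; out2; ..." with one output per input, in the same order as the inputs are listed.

0; 0; 1; 2; 2

Execution, op by op:
  [-4, -21, -49, -1] -> [3, -14, -42, 6] -> [6, -42, -14, 3] -> [6, -42, -14, 3] -> [] -> 0
  [-30, -5, 11] -> [-23, 2, 18] -> [18, 2, -23] -> [18, 2, -23] -> [] -> 0
  [5, -42, -40, -2, 32, -42, -34] -> [12, -35, -33, 5, 39, -35, -27] -> [-27, -35, 39, 5, -33, -35, 12] -> [-27, -35, 39, 5, -33, 12] -> [-33, 12] -> 1
  [16, 40, 26, -15, -25, 44, 12, 13, 0] -> [23, 47, 33, -8, -18, 51, 19, 20, 7] -> [7, 20, 19, 51, -18, -8, 33, 47, 23] -> [7, 20, 19, 51, -18, -8, 33, 47, 23] -> [-18, -8, 33, 47, 23] -> 2
  [-33, -46, -44, 20, 41, -8, -47, 2, 18] -> [-26, -39, -37, 27, 48, -1, -40, 9, 25] -> [25, 9, -40, -1, 48, 27, -37, -39, -26] -> [25, 9, -40, -1, 48, 27, -37, -39, -26] -> [48, 27, -37, -39, -26] -> 2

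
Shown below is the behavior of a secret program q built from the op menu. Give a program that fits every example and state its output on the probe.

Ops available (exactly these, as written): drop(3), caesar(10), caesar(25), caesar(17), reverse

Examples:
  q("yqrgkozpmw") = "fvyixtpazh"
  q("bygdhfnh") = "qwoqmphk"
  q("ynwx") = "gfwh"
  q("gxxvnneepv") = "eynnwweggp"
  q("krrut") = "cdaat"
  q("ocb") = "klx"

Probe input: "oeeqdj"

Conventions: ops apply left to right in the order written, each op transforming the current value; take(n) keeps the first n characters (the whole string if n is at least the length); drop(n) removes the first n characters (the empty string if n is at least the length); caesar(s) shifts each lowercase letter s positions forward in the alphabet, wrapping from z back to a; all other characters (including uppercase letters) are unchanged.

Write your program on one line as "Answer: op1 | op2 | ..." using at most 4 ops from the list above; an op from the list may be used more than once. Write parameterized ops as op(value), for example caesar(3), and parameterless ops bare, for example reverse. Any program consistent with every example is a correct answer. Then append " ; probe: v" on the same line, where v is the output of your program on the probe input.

caesar(25) | caesar(10) | reverse ; probe: "smznnx"

Check, running the answer program on each example:
  "yqrgkozpmw" -> "xpqfjnyolv" -> "hzaptxiyvf" -> "fvyixtpazh"
  "bygdhfnh" -> "axfcgemg" -> "khpmqowq" -> "qwoqmphk"
  "ynwx" -> "xmvw" -> "hwfg" -> "gfwh"
  "gxxvnneepv" -> "fwwummddou" -> "pggewwnnye" -> "eynnwweggp"
  "krrut" -> "jqqts" -> "taadc" -> "cdaat"
  "ocb" -> "nba" -> "xlk" -> "klx"
  probe: "oeeqdj" -> "nddpci" -> "xnnzms" -> "smznnx"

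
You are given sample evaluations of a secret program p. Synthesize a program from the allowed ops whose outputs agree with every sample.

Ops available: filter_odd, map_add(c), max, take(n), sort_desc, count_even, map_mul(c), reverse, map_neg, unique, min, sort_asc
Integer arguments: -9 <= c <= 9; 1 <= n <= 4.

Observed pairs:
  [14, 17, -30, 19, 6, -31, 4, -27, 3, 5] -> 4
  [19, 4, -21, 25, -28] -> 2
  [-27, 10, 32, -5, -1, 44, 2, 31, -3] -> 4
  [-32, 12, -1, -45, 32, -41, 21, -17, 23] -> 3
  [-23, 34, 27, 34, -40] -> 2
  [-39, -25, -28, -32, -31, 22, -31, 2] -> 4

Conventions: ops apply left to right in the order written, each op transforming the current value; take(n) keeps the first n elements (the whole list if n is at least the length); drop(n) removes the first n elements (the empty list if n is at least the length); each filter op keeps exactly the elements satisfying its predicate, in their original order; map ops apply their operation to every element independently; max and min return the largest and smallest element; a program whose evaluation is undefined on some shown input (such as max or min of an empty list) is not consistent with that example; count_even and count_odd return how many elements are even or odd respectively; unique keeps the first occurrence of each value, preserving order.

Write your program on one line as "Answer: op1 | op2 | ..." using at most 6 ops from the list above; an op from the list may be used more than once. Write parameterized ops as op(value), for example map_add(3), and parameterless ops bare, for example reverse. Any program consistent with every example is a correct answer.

map_add(4) | map_mul(-5) | unique | map_neg | count_even

Check, running the answer program on each example:
  [14, 17, -30, 19, 6, -31, 4, -27, 3, 5] -> [18, 21, -26, 23, 10, -27, 8, -23, 7, 9] -> [-90, -105, 130, -115, -50, 135, -40, 115, -35, -45] -> [-90, -105, 130, -115, -50, 135, -40, 115, -35, -45] -> [90, 105, -130, 115, 50, -135, 40, -115, 35, 45] -> 4
  [19, 4, -21, 25, -28] -> [23, 8, -17, 29, -24] -> [-115, -40, 85, -145, 120] -> [-115, -40, 85, -145, 120] -> [115, 40, -85, 145, -120] -> 2
  [-27, 10, 32, -5, -1, 44, 2, 31, -3] -> [-23, 14, 36, -1, 3, 48, 6, 35, 1] -> [115, -70, -180, 5, -15, -240, -30, -175, -5] -> [115, -70, -180, 5, -15, -240, -30, -175, -5] -> [-115, 70, 180, -5, 15, 240, 30, 175, 5] -> 4
  [-32, 12, -1, -45, 32, -41, 21, -17, 23] -> [-28, 16, 3, -41, 36, -37, 25, -13, 27] -> [140, -80, -15, 205, -180, 185, -125, 65, -135] -> [140, -80, -15, 205, -180, 185, -125, 65, -135] -> [-140, 80, 15, -205, 180, -185, 125, -65, 135] -> 3
  [-23, 34, 27, 34, -40] -> [-19, 38, 31, 38, -36] -> [95, -190, -155, -190, 180] -> [95, -190, -155, 180] -> [-95, 190, 155, -180] -> 2
  [-39, -25, -28, -32, -31, 22, -31, 2] -> [-35, -21, -24, -28, -27, 26, -27, 6] -> [175, 105, 120, 140, 135, -130, 135, -30] -> [175, 105, 120, 140, 135, -130, -30] -> [-175, -105, -120, -140, -135, 130, 30] -> 4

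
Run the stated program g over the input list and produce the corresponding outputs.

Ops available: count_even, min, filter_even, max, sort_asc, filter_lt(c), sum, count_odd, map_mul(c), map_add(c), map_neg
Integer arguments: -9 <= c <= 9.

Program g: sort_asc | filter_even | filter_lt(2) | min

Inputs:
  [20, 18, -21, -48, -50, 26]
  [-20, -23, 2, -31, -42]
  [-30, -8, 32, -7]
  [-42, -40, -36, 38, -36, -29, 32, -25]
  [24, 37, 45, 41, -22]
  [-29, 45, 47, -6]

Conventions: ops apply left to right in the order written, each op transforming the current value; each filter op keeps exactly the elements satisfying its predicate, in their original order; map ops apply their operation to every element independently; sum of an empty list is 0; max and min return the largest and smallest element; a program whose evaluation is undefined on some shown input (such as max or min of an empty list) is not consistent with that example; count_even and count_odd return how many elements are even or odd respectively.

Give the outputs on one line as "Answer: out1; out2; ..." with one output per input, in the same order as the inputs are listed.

-50; -42; -30; -42; -22; -6

Execution, op by op:
  [20, 18, -21, -48, -50, 26] -> [-50, -48, -21, 18, 20, 26] -> [-50, -48, 18, 20, 26] -> [-50, -48] -> -50
  [-20, -23, 2, -31, -42] -> [-42, -31, -23, -20, 2] -> [-42, -20, 2] -> [-42, -20] -> -42
  [-30, -8, 32, -7] -> [-30, -8, -7, 32] -> [-30, -8, 32] -> [-30, -8] -> -30
  [-42, -40, -36, 38, -36, -29, 32, -25] -> [-42, -40, -36, -36, -29, -25, 32, 38] -> [-42, -40, -36, -36, 32, 38] -> [-42, -40, -36, -36] -> -42
  [24, 37, 45, 41, -22] -> [-22, 24, 37, 41, 45] -> [-22, 24] -> [-22] -> -22
  [-29, 45, 47, -6] -> [-29, -6, 45, 47] -> [-6] -> [-6] -> -6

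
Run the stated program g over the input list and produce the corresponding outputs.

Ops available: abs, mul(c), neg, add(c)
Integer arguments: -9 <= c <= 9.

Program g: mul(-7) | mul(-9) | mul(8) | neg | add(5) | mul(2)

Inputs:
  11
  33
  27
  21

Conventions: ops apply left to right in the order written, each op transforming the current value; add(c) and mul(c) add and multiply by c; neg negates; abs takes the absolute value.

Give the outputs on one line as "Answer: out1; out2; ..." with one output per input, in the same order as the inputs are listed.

-11078; -33254; -27206; -21158

Execution, op by op:
  11 -> -77 -> 693 -> 5544 -> -5544 -> -5539 -> -11078
  33 -> -231 -> 2079 -> 16632 -> -16632 -> -16627 -> -33254
  27 -> -189 -> 1701 -> 13608 -> -13608 -> -13603 -> -27206
  21 -> -147 -> 1323 -> 10584 -> -10584 -> -10579 -> -21158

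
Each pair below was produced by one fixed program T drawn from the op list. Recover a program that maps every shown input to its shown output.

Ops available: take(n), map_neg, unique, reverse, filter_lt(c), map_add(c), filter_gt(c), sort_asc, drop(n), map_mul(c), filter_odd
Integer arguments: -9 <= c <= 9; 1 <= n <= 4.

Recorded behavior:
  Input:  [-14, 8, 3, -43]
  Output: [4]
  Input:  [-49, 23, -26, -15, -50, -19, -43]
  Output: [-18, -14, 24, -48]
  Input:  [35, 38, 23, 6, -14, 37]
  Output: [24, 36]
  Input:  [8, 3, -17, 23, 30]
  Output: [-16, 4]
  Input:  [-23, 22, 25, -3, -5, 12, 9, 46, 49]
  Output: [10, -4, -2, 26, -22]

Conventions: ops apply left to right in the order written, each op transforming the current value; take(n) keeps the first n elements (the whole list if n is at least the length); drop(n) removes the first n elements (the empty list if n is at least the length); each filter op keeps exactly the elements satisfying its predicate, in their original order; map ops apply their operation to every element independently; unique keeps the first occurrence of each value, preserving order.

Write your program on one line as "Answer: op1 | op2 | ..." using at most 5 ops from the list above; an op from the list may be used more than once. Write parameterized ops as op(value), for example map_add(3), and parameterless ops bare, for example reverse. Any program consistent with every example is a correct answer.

filter_odd | reverse | map_add(1) | drop(1)

Check, running the answer program on each example:
  [-14, 8, 3, -43] -> [3, -43] -> [-43, 3] -> [-42, 4] -> [4]
  [-49, 23, -26, -15, -50, -19, -43] -> [-49, 23, -15, -19, -43] -> [-43, -19, -15, 23, -49] -> [-42, -18, -14, 24, -48] -> [-18, -14, 24, -48]
  [35, 38, 23, 6, -14, 37] -> [35, 23, 37] -> [37, 23, 35] -> [38, 24, 36] -> [24, 36]
  [8, 3, -17, 23, 30] -> [3, -17, 23] -> [23, -17, 3] -> [24, -16, 4] -> [-16, 4]
  [-23, 22, 25, -3, -5, 12, 9, 46, 49] -> [-23, 25, -3, -5, 9, 49] -> [49, 9, -5, -3, 25, -23] -> [50, 10, -4, -2, 26, -22] -> [10, -4, -2, 26, -22]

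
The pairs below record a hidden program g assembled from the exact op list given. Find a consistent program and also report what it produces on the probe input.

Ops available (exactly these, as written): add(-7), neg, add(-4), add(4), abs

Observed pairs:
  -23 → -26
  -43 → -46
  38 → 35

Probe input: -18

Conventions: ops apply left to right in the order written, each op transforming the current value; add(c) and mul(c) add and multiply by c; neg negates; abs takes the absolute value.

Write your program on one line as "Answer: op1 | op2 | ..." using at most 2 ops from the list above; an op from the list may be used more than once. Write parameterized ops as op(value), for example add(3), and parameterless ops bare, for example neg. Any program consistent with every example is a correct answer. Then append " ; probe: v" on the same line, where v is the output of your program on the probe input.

add(-7) | add(4) ; probe: -21

Check, running the answer program on each example:
  -23 -> -30 -> -26
  -43 -> -50 -> -46
  38 -> 31 -> 35
  probe: -18 -> -25 -> -21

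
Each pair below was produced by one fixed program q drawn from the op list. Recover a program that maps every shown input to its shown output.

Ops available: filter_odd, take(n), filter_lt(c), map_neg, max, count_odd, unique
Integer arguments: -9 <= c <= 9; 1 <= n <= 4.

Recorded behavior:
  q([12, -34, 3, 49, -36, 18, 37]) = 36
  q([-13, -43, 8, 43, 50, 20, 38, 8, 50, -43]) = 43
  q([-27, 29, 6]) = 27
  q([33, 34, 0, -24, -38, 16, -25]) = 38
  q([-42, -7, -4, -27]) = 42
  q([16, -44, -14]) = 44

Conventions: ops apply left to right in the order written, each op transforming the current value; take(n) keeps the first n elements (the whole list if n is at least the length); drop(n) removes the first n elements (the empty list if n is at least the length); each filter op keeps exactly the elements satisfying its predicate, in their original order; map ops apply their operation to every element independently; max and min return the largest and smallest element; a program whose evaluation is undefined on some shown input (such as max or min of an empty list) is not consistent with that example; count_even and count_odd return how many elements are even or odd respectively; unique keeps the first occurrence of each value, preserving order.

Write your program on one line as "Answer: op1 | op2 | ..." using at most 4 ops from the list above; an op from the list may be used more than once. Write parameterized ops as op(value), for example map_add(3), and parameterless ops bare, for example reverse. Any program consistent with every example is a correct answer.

unique | map_neg | max

Check, running the answer program on each example:
  [12, -34, 3, 49, -36, 18, 37] -> [12, -34, 3, 49, -36, 18, 37] -> [-12, 34, -3, -49, 36, -18, -37] -> 36
  [-13, -43, 8, 43, 50, 20, 38, 8, 50, -43] -> [-13, -43, 8, 43, 50, 20, 38] -> [13, 43, -8, -43, -50, -20, -38] -> 43
  [-27, 29, 6] -> [-27, 29, 6] -> [27, -29, -6] -> 27
  [33, 34, 0, -24, -38, 16, -25] -> [33, 34, 0, -24, -38, 16, -25] -> [-33, -34, 0, 24, 38, -16, 25] -> 38
  [-42, -7, -4, -27] -> [-42, -7, -4, -27] -> [42, 7, 4, 27] -> 42
  [16, -44, -14] -> [16, -44, -14] -> [-16, 44, 14] -> 44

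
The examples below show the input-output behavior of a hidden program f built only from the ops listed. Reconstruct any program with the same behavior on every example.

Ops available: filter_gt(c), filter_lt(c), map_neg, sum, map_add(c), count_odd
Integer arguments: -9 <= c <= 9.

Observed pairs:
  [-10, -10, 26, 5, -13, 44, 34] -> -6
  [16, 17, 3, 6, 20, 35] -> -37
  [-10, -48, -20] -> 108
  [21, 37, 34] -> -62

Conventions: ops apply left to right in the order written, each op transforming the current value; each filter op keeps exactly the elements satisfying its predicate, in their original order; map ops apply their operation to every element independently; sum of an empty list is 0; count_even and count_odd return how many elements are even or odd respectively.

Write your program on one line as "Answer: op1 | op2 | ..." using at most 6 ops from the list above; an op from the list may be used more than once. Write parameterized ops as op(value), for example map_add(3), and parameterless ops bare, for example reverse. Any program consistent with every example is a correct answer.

map_add(-2) | map_add(-4) | map_neg | map_add(4) | sum

Check, running the answer program on each example:
  [-10, -10, 26, 5, -13, 44, 34] -> [-12, -12, 24, 3, -15, 42, 32] -> [-16, -16, 20, -1, -19, 38, 28] -> [16, 16, -20, 1, 19, -38, -28] -> [20, 20, -16, 5, 23, -34, -24] -> -6
  [16, 17, 3, 6, 20, 35] -> [14, 15, 1, 4, 18, 33] -> [10, 11, -3, 0, 14, 29] -> [-10, -11, 3, 0, -14, -29] -> [-6, -7, 7, 4, -10, -25] -> -37
  [-10, -48, -20] -> [-12, -50, -22] -> [-16, -54, -26] -> [16, 54, 26] -> [20, 58, 30] -> 108
  [21, 37, 34] -> [19, 35, 32] -> [15, 31, 28] -> [-15, -31, -28] -> [-11, -27, -24] -> -62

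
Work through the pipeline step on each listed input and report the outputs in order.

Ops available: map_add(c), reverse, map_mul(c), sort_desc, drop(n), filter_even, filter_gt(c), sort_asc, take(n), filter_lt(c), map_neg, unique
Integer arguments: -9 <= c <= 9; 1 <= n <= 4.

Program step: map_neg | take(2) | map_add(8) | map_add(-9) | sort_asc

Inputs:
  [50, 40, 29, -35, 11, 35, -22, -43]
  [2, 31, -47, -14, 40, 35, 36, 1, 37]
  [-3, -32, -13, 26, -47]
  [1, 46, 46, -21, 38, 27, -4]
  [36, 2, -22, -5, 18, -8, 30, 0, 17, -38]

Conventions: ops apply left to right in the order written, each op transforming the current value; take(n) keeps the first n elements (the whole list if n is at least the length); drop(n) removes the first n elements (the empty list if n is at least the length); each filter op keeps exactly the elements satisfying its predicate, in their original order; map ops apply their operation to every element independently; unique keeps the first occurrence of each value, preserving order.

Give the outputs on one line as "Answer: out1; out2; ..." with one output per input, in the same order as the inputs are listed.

Execution, op by op:
  [50, 40, 29, -35, 11, 35, -22, -43] -> [-50, -40, -29, 35, -11, -35, 22, 43] -> [-50, -40] -> [-42, -32] -> [-51, -41] -> [-51, -41]
  [2, 31, -47, -14, 40, 35, 36, 1, 37] -> [-2, -31, 47, 14, -40, -35, -36, -1, -37] -> [-2, -31] -> [6, -23] -> [-3, -32] -> [-32, -3]
  [-3, -32, -13, 26, -47] -> [3, 32, 13, -26, 47] -> [3, 32] -> [11, 40] -> [2, 31] -> [2, 31]
  [1, 46, 46, -21, 38, 27, -4] -> [-1, -46, -46, 21, -38, -27, 4] -> [-1, -46] -> [7, -38] -> [-2, -47] -> [-47, -2]
  [36, 2, -22, -5, 18, -8, 30, 0, 17, -38] -> [-36, -2, 22, 5, -18, 8, -30, 0, -17, 38] -> [-36, -2] -> [-28, 6] -> [-37, -3] -> [-37, -3]

[-51, -41]; [-32, -3]; [2, 31]; [-47, -2]; [-37, -3]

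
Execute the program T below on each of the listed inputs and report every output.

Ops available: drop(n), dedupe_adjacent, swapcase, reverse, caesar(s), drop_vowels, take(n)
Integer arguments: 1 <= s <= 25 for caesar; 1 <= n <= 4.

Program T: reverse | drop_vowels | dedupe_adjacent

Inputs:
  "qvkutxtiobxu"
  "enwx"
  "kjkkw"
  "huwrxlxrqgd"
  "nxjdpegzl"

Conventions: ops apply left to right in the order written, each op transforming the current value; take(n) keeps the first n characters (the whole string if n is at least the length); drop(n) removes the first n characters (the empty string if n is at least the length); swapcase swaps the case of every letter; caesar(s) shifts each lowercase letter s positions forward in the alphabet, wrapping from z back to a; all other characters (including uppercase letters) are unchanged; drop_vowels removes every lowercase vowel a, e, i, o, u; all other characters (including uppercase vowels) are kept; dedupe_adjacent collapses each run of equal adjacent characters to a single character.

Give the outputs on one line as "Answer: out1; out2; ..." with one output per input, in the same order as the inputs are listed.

Execution, op by op:
  "qvkutxtiobxu" -> "uxboitxtukvq" -> "xbtxtkvq" -> "xbtxtkvq"
  "enwx" -> "xwne" -> "xwn" -> "xwn"
  "kjkkw" -> "wkkjk" -> "wkkjk" -> "wkjk"
  "huwrxlxrqgd" -> "dgqrxlxrwuh" -> "dgqrxlxrwh" -> "dgqrxlxrwh"
  "nxjdpegzl" -> "lzgepdjxn" -> "lzgpdjxn" -> "lzgpdjxn"

"xbtxtkvq"; "xwn"; "wkjk"; "dgqrxlxrwh"; "lzgpdjxn"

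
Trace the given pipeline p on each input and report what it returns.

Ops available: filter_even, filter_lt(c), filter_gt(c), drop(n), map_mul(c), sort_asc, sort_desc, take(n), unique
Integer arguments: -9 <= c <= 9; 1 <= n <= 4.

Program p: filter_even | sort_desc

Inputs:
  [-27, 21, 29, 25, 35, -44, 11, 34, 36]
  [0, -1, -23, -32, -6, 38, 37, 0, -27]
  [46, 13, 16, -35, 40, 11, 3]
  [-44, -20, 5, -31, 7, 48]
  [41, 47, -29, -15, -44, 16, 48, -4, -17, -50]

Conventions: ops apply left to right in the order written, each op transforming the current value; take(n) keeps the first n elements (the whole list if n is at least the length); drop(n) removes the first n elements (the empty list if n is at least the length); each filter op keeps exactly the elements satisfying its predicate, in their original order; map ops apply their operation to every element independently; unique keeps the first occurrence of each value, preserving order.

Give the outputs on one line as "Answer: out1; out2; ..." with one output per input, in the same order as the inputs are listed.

[36, 34, -44]; [38, 0, 0, -6, -32]; [46, 40, 16]; [48, -20, -44]; [48, 16, -4, -44, -50]

Execution, op by op:
  [-27, 21, 29, 25, 35, -44, 11, 34, 36] -> [-44, 34, 36] -> [36, 34, -44]
  [0, -1, -23, -32, -6, 38, 37, 0, -27] -> [0, -32, -6, 38, 0] -> [38, 0, 0, -6, -32]
  [46, 13, 16, -35, 40, 11, 3] -> [46, 16, 40] -> [46, 40, 16]
  [-44, -20, 5, -31, 7, 48] -> [-44, -20, 48] -> [48, -20, -44]
  [41, 47, -29, -15, -44, 16, 48, -4, -17, -50] -> [-44, 16, 48, -4, -50] -> [48, 16, -4, -44, -50]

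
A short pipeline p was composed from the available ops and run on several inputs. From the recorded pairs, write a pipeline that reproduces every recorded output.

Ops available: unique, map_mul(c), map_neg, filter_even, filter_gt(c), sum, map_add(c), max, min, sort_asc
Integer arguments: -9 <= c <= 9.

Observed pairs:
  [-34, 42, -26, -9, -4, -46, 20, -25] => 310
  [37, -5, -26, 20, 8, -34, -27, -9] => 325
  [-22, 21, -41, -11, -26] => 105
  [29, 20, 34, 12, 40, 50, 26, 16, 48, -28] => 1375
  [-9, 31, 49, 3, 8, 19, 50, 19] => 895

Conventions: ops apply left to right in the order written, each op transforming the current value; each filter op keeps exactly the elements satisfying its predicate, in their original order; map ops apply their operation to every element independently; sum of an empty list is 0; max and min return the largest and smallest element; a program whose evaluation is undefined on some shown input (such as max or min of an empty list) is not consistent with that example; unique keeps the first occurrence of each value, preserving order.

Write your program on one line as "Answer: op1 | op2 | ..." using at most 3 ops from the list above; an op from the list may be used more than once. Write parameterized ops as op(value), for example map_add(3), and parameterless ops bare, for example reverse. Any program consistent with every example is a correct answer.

map_mul(5) | filter_gt(-4) | sum

Check, running the answer program on each example:
  [-34, 42, -26, -9, -4, -46, 20, -25] -> [-170, 210, -130, -45, -20, -230, 100, -125] -> [210, 100] -> 310
  [37, -5, -26, 20, 8, -34, -27, -9] -> [185, -25, -130, 100, 40, -170, -135, -45] -> [185, 100, 40] -> 325
  [-22, 21, -41, -11, -26] -> [-110, 105, -205, -55, -130] -> [105] -> 105
  [29, 20, 34, 12, 40, 50, 26, 16, 48, -28] -> [145, 100, 170, 60, 200, 250, 130, 80, 240, -140] -> [145, 100, 170, 60, 200, 250, 130, 80, 240] -> 1375
  [-9, 31, 49, 3, 8, 19, 50, 19] -> [-45, 155, 245, 15, 40, 95, 250, 95] -> [155, 245, 15, 40, 95, 250, 95] -> 895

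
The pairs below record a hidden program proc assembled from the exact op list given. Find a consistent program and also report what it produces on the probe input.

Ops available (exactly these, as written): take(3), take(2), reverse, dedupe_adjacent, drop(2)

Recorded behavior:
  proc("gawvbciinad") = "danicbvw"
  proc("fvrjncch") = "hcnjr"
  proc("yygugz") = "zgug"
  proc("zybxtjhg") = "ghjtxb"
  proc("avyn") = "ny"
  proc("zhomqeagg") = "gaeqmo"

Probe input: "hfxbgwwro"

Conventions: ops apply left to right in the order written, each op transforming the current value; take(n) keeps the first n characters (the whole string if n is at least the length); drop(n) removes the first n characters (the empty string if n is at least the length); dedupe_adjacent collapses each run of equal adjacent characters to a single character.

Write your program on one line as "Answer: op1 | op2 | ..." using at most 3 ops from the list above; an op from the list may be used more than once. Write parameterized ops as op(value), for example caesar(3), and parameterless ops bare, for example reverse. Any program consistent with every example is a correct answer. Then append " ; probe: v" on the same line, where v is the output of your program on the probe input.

drop(2) | reverse | dedupe_adjacent ; probe: "orwgbx"

Check, running the answer program on each example:
  "gawvbciinad" -> "wvbciinad" -> "daniicbvw" -> "danicbvw"
  "fvrjncch" -> "rjncch" -> "hccnjr" -> "hcnjr"
  "yygugz" -> "gugz" -> "zgug" -> "zgug"
  "zybxtjhg" -> "bxtjhg" -> "ghjtxb" -> "ghjtxb"
  "avyn" -> "yn" -> "ny" -> "ny"
  "zhomqeagg" -> "omqeagg" -> "ggaeqmo" -> "gaeqmo"
  probe: "hfxbgwwro" -> "xbgwwro" -> "orwwgbx" -> "orwgbx"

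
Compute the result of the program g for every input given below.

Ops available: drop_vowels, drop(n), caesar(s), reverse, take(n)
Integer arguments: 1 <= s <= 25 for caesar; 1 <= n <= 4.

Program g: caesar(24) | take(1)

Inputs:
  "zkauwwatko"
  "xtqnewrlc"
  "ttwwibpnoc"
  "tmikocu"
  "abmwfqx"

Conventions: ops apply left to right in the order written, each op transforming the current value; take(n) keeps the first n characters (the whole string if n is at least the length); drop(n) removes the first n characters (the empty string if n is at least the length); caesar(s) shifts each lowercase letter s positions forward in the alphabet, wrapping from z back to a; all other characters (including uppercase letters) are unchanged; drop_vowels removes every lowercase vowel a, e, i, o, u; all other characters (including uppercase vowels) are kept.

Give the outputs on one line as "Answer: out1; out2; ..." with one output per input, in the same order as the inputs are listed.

"x"; "v"; "r"; "r"; "y"

Execution, op by op:
  "zkauwwatko" -> "xiysuuyrim" -> "x"
  "xtqnewrlc" -> "vrolcupja" -> "v"
  "ttwwibpnoc" -> "rruugznlma" -> "r"
  "tmikocu" -> "rkgimas" -> "r"
  "abmwfqx" -> "yzkudov" -> "y"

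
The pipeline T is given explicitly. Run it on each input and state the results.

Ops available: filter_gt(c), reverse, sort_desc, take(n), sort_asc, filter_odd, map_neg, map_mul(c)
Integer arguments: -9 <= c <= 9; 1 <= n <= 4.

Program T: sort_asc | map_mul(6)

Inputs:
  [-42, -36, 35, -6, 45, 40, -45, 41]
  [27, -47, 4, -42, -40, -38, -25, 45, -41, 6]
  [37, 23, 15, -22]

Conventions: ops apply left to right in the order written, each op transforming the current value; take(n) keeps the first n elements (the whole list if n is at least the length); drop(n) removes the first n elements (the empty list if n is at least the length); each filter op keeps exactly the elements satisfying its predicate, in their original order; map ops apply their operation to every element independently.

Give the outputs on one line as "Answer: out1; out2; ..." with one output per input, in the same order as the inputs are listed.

[-270, -252, -216, -36, 210, 240, 246, 270]; [-282, -252, -246, -240, -228, -150, 24, 36, 162, 270]; [-132, 90, 138, 222]

Execution, op by op:
  [-42, -36, 35, -6, 45, 40, -45, 41] -> [-45, -42, -36, -6, 35, 40, 41, 45] -> [-270, -252, -216, -36, 210, 240, 246, 270]
  [27, -47, 4, -42, -40, -38, -25, 45, -41, 6] -> [-47, -42, -41, -40, -38, -25, 4, 6, 27, 45] -> [-282, -252, -246, -240, -228, -150, 24, 36, 162, 270]
  [37, 23, 15, -22] -> [-22, 15, 23, 37] -> [-132, 90, 138, 222]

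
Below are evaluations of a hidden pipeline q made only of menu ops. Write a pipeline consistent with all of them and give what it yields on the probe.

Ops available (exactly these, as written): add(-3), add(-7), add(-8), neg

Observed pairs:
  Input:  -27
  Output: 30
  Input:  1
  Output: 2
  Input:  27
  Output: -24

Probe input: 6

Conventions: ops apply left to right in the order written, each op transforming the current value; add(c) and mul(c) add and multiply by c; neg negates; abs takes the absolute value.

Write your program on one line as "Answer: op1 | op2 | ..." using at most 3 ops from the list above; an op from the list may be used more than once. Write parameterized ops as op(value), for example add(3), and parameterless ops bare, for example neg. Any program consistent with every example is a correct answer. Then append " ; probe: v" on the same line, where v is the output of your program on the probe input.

add(-3) | neg ; probe: -3

Check, running the answer program on each example:
  -27 -> -30 -> 30
  1 -> -2 -> 2
  27 -> 24 -> -24
  probe: 6 -> 3 -> -3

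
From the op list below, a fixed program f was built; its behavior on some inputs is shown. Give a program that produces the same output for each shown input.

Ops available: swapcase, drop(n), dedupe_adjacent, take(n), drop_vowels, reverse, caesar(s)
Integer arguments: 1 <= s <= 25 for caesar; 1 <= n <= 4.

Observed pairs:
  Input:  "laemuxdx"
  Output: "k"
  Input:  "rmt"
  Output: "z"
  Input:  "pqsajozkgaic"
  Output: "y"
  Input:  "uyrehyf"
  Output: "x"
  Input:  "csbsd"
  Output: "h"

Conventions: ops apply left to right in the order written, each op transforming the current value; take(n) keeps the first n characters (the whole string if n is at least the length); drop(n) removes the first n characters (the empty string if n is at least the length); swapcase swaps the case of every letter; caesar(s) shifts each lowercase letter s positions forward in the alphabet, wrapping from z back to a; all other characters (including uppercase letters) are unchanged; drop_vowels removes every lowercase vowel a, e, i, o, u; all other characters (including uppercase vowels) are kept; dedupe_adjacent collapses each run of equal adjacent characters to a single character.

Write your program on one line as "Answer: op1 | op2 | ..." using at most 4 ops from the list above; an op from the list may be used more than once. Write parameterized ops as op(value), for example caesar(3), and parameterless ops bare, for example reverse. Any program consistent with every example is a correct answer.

drop(2) | caesar(6) | take(1)

Check, running the answer program on each example:
  "laemuxdx" -> "emuxdx" -> "ksadjd" -> "k"
  "rmt" -> "t" -> "z" -> "z"
  "pqsajozkgaic" -> "sajozkgaic" -> "ygpufqmgoi" -> "y"
  "uyrehyf" -> "rehyf" -> "xknel" -> "x"
  "csbsd" -> "bsd" -> "hyj" -> "h"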